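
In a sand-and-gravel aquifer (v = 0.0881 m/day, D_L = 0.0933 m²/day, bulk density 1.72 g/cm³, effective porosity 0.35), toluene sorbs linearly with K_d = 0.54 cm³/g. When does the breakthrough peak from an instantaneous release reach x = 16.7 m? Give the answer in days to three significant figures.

Retardation factor R = 1 + ρ_b·K_d/n = 1 + 1.72 × 0.54/0.35 = 3.654.
Sorption retards both mechanisms: v_R = v/R = 0.02411 m/day, D_R = D/R = 0.02553 m²/day.
Peak time from v_R²t² + 2D_R t − x² = 0: t = (√(D_R² + v_R²x²) − D_R)/v_R².
√(D_R² + v_R²x²) = √(0.02553² + 0.02411² × 16.7²) = 0.4034; v_R² = 0.0005813.
t = (0.4034 − 0.02553)/0.0005813 = 650 days.

650 days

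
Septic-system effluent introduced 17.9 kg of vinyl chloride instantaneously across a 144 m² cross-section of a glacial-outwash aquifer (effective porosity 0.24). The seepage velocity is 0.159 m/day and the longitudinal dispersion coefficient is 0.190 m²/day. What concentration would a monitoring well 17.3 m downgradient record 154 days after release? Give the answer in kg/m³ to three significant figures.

For an instantaneous plane source, C(x,t) = M/(n_e·A·√(4πDt)) · exp(−(x−vt)²/(4Dt)), with n_e·A the pore (flow) area.
Plume center vt = 0.159 × 154 = 24.486 m, so the well at 17.3 m is 7.186 m upgradient of the peak.
√(4πDt) = 19.18 m, giving peak height M/(n_e·A·√(4πDt)) = 17.9/(0.24 × 144 × 19.18) = 0.02700 kg/m³.
(x−vt)²/(4Dt) = (-7.186)²/(4 × 0.190 × 154) = 0.4412; exp(−0.4412) = 0.6433.
C = 0.02700 × 0.6433 = 0.0174 kg/m³.

0.0174 kg/m³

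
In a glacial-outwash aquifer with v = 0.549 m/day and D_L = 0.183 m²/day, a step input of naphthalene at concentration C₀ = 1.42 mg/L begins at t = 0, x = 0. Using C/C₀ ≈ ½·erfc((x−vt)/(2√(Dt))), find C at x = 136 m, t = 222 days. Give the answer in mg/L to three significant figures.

For a continuous step input, C/C₀ ≈ ½·erfc((x−vt)/(2√(Dt))).
vt = 0.549 × 222 = 121.878 m and 2√(Dt) = 2√(0.183 × 222) = 12.75 m.
Argument (x−vt)/(2√(Dt)) = (136 − 121.878)/12.75 = 1.108; ½·erfc(1.108) = 0.05856.
C = 1.42 × 0.05856 = 0.0832 mg/L.

0.0832 mg/L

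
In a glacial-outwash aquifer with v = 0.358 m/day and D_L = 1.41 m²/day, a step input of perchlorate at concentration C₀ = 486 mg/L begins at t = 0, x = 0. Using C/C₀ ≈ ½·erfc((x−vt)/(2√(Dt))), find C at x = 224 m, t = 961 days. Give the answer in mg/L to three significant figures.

481 mg/L

For a continuous step input, C/C₀ ≈ ½·erfc((x−vt)/(2√(Dt))).
vt = 0.358 × 961 = 344.038 m and 2√(Dt) = 2√(1.41 × 961) = 73.62 m.
Argument (x−vt)/(2√(Dt)) = (224 − 344.038)/73.62 = -1.631; ½·erfc(-1.631) = 0.9895.
C = 486 × 0.9895 = 481 mg/L.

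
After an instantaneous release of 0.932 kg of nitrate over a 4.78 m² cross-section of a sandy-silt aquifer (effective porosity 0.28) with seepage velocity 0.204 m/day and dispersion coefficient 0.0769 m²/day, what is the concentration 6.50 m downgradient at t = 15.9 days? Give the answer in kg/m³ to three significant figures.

For an instantaneous plane source, C(x,t) = M/(n_e·A·√(4πDt)) · exp(−(x−vt)²/(4Dt)), with n_e·A the pore (flow) area.
Plume center vt = 0.204 × 15.9 = 3.2436 m, so the well at 6.50 m is 3.2564 m downgradient of the peak.
√(4πDt) = 3.920 m, giving peak height M/(n_e·A·√(4πDt)) = 0.932/(0.28 × 4.78 × 3.920) = 0.1776 kg/m³.
(x−vt)²/(4Dt) = (3.2564)²/(4 × 0.0769 × 15.9) = 2.168; exp(−2.168) = 0.1144.
C = 0.1776 × 0.1144 = 0.0203 kg/m³.

0.0203 kg/m³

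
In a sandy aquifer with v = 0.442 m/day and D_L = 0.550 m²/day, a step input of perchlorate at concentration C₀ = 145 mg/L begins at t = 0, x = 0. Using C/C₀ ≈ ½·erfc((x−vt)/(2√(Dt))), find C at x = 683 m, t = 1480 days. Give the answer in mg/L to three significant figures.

34.4 mg/L

For a continuous step input, C/C₀ ≈ ½·erfc((x−vt)/(2√(Dt))).
vt = 0.442 × 1480 = 654.16 m and 2√(Dt) = 2√(0.550 × 1480) = 57.06 m.
Argument (x−vt)/(2√(Dt)) = (683 − 654.16)/57.06 = 0.5054; ½·erfc(0.5054) = 0.2374.
C = 145 × 0.2374 = 34.4 mg/L.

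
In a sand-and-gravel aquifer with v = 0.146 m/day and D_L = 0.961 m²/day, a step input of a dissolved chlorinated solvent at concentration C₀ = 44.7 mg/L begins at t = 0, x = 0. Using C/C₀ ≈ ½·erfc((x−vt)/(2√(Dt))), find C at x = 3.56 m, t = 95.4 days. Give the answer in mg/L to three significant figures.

34.8 mg/L

For a continuous step input, C/C₀ ≈ ½·erfc((x−vt)/(2√(Dt))).
vt = 0.146 × 95.4 = 13.9284 m and 2√(Dt) = 2√(0.961 × 95.4) = 19.15 m.
Argument (x−vt)/(2√(Dt)) = (3.56 − 13.9284)/19.15 = -0.5414; ½·erfc(-0.5414) = 0.7781.
C = 44.7 × 0.7781 = 34.8 mg/L.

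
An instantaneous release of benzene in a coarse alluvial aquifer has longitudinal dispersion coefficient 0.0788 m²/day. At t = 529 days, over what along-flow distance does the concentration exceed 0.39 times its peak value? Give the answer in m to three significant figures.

The plume is Gaussian with σ = √(2Dt) = √(2 × 0.0788 × 529) = 9.131 m.
C/C_peak = exp(−Δx²/(2σ²)) = 0.39 ⇒ Δx = σ·√(−2 ln 0.39) = 9.131 × 1.372 = 12.53 m.
Width = 2Δx = 25.1 m.

25.1 m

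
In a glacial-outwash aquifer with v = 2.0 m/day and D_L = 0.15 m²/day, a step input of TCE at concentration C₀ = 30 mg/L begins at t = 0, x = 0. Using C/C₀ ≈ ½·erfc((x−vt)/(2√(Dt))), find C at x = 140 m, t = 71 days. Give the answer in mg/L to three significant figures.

20.0 mg/L

For a continuous step input, C/C₀ ≈ ½·erfc((x−vt)/(2√(Dt))).
vt = 2.0 × 71 = 142 m and 2√(Dt) = 2√(0.15 × 71) = 6.527 m.
Argument (x−vt)/(2√(Dt)) = (140 − 142)/6.527 = -0.3064; ½·erfc(-0.3064) = 0.6676.
C = 30 × 0.6676 = 20.0 mg/L.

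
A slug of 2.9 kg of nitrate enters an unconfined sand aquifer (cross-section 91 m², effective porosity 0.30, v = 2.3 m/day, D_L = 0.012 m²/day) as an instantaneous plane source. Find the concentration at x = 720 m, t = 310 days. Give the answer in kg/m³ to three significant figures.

0.000577 kg/m³

For an instantaneous plane source, C(x,t) = M/(n_e·A·√(4πDt)) · exp(−(x−vt)²/(4Dt)), with n_e·A the pore (flow) area.
Plume center vt = 2.3 × 310 = 713 m, so the well at 720 m is 7 m downgradient of the peak.
√(4πDt) = 6.837 m, giving peak height M/(n_e·A·√(4πDt)) = 2.9/(0.30 × 91 × 6.837) = 0.01554 kg/m³.
(x−vt)²/(4Dt) = (7)²/(4 × 0.012 × 310) = 3.293; exp(−3.293) = 0.03714.
C = 0.01554 × 0.03714 = 0.000577 kg/m³.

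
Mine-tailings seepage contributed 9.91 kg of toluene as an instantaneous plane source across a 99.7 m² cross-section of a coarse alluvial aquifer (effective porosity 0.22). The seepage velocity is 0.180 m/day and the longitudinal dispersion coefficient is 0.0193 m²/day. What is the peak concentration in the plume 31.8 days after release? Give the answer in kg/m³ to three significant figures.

The peak of an instantaneous 1D plume sits at x = vt; there the Gaussian factor is 1 and C_max = M/(n_e·A·√(4πDt)), where n_e·A is the pore area the mass is dissolved in.
√(4πDt) = √(4π × 0.0193 × 31.8) = 2.777 m, so C_max = 9.91/(0.22 × 99.7 × 2.777) = 0.163 kg/m³.

0.163 kg/m³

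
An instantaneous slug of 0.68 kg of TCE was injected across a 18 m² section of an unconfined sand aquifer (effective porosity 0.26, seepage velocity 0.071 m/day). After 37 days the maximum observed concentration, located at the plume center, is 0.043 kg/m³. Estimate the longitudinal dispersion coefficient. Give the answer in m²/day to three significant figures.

At the plume center C_max = M/(n_e·A·√(4πDt)), so D = M²/(4πt·(n_e·A·C_max)²).
n_e·A·C_max = 0.26 × 18 × 0.043 = 0.2012 kg/m.
D = 0.68²/(4π × 37 × 0.2012²) = 0.0246 m²/day.

0.0246 m²/day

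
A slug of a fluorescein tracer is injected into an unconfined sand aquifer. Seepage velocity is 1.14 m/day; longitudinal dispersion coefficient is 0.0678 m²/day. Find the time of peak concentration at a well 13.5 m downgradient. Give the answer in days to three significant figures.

11.8 days

For the 1D instantaneous-source solution, setting ∂C/∂t = 0 at fixed x gives v²t² + 2Dt − x² = 0, so t = (√(D² + v²x²) − D)/v².
√(D² + v²x²) = √(0.0678² + 1.14² × 13.5²) = 15.39; v² = 1.2996.
t = (15.39 − 0.0678)/1.2996 = 11.8 days (vs. the pure-advection estimate x/v = 11.8 d).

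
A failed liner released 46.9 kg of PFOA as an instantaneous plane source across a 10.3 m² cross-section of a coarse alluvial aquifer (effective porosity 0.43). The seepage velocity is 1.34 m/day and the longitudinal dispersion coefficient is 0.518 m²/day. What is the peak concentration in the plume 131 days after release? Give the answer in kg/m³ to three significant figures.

The peak of an instantaneous 1D plume sits at x = vt; there the Gaussian factor is 1 and C_max = M/(n_e·A·√(4πDt)), where n_e·A is the pore area the mass is dissolved in.
√(4πDt) = √(4π × 0.518 × 131) = 29.20 m, so C_max = 46.9/(0.43 × 10.3 × 29.20) = 0.363 kg/m³.

0.363 kg/m³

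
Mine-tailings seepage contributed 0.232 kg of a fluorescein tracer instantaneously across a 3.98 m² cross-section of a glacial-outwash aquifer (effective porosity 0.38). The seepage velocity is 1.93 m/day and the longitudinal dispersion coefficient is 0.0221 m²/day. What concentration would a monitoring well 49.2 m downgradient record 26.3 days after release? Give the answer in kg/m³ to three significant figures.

0.0200 kg/m³

For an instantaneous plane source, C(x,t) = M/(n_e·A·√(4πDt)) · exp(−(x−vt)²/(4Dt)), with n_e·A the pore (flow) area.
Plume center vt = 1.93 × 26.3 = 50.759 m, so the well at 49.2 m is 1.559 m upgradient of the peak.
√(4πDt) = 2.703 m, giving peak height M/(n_e·A·√(4πDt)) = 0.232/(0.38 × 3.98 × 2.703) = 0.05675 kg/m³.
(x−vt)²/(4Dt) = (-1.559)²/(4 × 0.0221 × 26.3) = 1.045; exp(−1.045) = 0.3517.
C = 0.05675 × 0.3517 = 0.0200 kg/m³.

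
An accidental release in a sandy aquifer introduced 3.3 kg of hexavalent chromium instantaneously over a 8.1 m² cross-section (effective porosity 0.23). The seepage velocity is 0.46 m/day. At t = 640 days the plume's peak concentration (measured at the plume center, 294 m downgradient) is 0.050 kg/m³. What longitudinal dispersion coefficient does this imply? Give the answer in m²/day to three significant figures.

At the plume center C_max = M/(n_e·A·√(4πDt)), so D = M²/(4πt·(n_e·A·C_max)²).
n_e·A·C_max = 0.23 × 8.1 × 0.050 = 0.09315 kg/m.
D = 3.3²/(4π × 640 × 0.09315²) = 0.156 m²/day.

0.156 m²/day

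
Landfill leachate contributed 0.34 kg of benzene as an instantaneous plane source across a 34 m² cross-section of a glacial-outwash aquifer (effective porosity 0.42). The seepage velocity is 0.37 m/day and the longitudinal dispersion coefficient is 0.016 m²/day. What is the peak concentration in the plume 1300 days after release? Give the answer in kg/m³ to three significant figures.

The peak of an instantaneous 1D plume sits at x = vt; there the Gaussian factor is 1 and C_max = M/(n_e·A·√(4πDt)), where n_e·A is the pore area the mass is dissolved in.
√(4πDt) = √(4π × 0.016 × 1300) = 16.17 m, so C_max = 0.34/(0.42 × 34 × 16.17) = 0.00147 kg/m³.

0.00147 kg/m³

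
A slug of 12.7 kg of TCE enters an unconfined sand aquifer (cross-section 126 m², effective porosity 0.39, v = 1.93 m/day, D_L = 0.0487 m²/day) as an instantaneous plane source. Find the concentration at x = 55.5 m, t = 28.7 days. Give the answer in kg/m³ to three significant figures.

0.0615 kg/m³

For an instantaneous plane source, C(x,t) = M/(n_e·A·√(4πDt)) · exp(−(x−vt)²/(4Dt)), with n_e·A the pore (flow) area.
Plume center vt = 1.93 × 28.7 = 55.391 m, so the well at 55.5 m is 0.109 m downgradient of the peak.
√(4πDt) = 4.191 m, giving peak height M/(n_e·A·√(4πDt)) = 12.7/(0.39 × 126 × 4.191) = 0.06167 kg/m³.
(x−vt)²/(4Dt) = (0.109)²/(4 × 0.0487 × 28.7) = 0.002125; exp(−0.002125) = 0.9979.
C = 0.06167 × 0.9979 = 0.0615 kg/m³.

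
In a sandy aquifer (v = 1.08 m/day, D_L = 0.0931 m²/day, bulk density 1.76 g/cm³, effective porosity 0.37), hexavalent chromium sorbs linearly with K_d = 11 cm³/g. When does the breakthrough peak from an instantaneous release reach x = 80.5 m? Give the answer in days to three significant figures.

3970 days

Retardation factor R = 1 + ρ_b·K_d/n = 1 + 1.76 × 11/0.37 = 53.32.
Sorption retards both mechanisms: v_R = v/R = 0.02026 m/day, D_R = D/R = 0.001746 m²/day.
Peak time from v_R²t² + 2D_R t − x² = 0: t = (√(D_R² + v_R²x²) − D_R)/v_R².
√(D_R² + v_R²x²) = √(0.001746² + 0.02026² × 80.5²) = 1.631; v_R² = 0.0004105.
t = (1.631 − 0.001746)/0.0004105 = 3970 days.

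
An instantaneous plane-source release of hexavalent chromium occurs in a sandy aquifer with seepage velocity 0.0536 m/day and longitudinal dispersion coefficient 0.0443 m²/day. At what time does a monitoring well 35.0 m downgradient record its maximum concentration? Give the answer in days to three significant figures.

638 days

For the 1D instantaneous-source solution, setting ∂C/∂t = 0 at fixed x gives v²t² + 2Dt − x² = 0, so t = (√(D² + v²x²) − D)/v².
√(D² + v²x²) = √(0.0443² + 0.0536² × 35.0²) = 1.877; v² = 0.00287296.
t = (1.877 − 0.0443)/0.00287296 = 638 days (vs. the pure-advection estimate x/v = 653 d).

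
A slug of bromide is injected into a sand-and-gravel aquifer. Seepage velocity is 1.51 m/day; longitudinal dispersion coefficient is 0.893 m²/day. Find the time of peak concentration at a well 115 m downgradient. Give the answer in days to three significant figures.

75.8 days

For the 1D instantaneous-source solution, setting ∂C/∂t = 0 at fixed x gives v²t² + 2Dt − x² = 0, so t = (√(D² + v²x²) − D)/v².
√(D² + v²x²) = √(0.893² + 1.51² × 115²) = 173.7; v² = 2.2801.
t = (173.7 − 0.893)/2.2801 = 75.8 days (vs. the pure-advection estimate x/v = 76.2 d).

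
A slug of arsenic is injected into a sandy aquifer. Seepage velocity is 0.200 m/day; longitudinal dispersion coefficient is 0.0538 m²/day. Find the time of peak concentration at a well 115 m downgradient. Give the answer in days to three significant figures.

For the 1D instantaneous-source solution, setting ∂C/∂t = 0 at fixed x gives v²t² + 2Dt − x² = 0, so t = (√(D² + v²x²) − D)/v².
√(D² + v²x²) = √(0.0538² + 0.200² × 115²) = 23.00; v² = 0.04.
t = (23.00 − 0.0538)/0.04 = 574 days (vs. the pure-advection estimate x/v = 575 d).

574 days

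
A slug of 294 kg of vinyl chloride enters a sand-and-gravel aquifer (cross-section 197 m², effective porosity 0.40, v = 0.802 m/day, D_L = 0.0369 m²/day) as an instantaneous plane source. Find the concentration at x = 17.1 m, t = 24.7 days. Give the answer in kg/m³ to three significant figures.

0.147 kg/m³

For an instantaneous plane source, C(x,t) = M/(n_e·A·√(4πDt)) · exp(−(x−vt)²/(4Dt)), with n_e·A the pore (flow) area.
Plume center vt = 0.802 × 24.7 = 19.8094 m, so the well at 17.1 m is 2.7094 m upgradient of the peak.
√(4πDt) = 3.384 m, giving peak height M/(n_e·A·√(4πDt)) = 294/(0.40 × 197 × 3.384) = 1.103 kg/m³.
(x−vt)²/(4Dt) = (-2.7094)²/(4 × 0.0369 × 24.7) = 2.014; exp(−2.014) = 0.1335.
C = 1.103 × 0.1335 = 0.147 kg/m³.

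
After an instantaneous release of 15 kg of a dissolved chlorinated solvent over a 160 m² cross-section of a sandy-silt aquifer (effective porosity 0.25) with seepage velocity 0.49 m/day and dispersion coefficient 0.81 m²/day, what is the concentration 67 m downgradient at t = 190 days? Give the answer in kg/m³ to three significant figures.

0.00282 kg/m³

For an instantaneous plane source, C(x,t) = M/(n_e·A·√(4πDt)) · exp(−(x−vt)²/(4Dt)), with n_e·A the pore (flow) area.
Plume center vt = 0.49 × 190 = 93.1 m, so the well at 67 m is 26.1 m upgradient of the peak.
√(4πDt) = 43.98 m, giving peak height M/(n_e·A·√(4πDt)) = 15/(0.25 × 160 × 43.98) = 0.008527 kg/m³.
(x−vt)²/(4Dt) = (-26.1)²/(4 × 0.81 × 190) = 1.107; exp(−1.107) = 0.3305.
C = 0.008527 × 0.3305 = 0.00282 kg/m³.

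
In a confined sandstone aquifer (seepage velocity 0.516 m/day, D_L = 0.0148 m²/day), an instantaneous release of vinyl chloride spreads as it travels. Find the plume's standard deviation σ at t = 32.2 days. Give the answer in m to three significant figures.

0.976 m

Dispersive spreading gives a Gaussian with σ² = 2Dt; advection only shifts the center.
σ = √(2 × 0.0148 × 32.2) = 0.976 m.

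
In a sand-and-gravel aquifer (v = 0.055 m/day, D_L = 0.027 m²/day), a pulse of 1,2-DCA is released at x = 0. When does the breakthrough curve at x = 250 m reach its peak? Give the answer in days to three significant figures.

For the 1D instantaneous-source solution, setting ∂C/∂t = 0 at fixed x gives v²t² + 2Dt − x² = 0, so t = (√(D² + v²x²) − D)/v².
√(D² + v²x²) = √(0.027² + 0.055² × 250²) = 13.75; v² = 0.003025.
t = (13.75 − 0.027)/0.003025 = 4540 days (vs. the pure-advection estimate x/v = 4550 d).

4540 days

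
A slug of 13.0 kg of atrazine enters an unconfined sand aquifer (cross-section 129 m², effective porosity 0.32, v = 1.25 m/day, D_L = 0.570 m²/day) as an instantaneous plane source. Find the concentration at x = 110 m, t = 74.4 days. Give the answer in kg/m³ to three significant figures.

0.00248 kg/m³

For an instantaneous plane source, C(x,t) = M/(n_e·A·√(4πDt)) · exp(−(x−vt)²/(4Dt)), with n_e·A the pore (flow) area.
Plume center vt = 1.25 × 74.4 = 93 m, so the well at 110 m is 17 m downgradient of the peak.
√(4πDt) = 23.08 m, giving peak height M/(n_e·A·√(4πDt)) = 13.0/(0.32 × 129 × 23.08) = 0.01364 kg/m³.
(x−vt)²/(4Dt) = (17)²/(4 × 0.570 × 74.4) = 1.704; exp(−1.704) = 0.1820.
C = 0.01364 × 0.1820 = 0.00248 kg/m³.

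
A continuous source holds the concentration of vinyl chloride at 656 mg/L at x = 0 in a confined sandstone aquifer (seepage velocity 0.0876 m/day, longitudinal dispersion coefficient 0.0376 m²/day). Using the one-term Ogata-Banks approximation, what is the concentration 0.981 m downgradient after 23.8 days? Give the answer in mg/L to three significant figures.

522 mg/L

For a continuous step input, C/C₀ ≈ ½·erfc((x−vt)/(2√(Dt))).
vt = 0.0876 × 23.8 = 2.08488 m and 2√(Dt) = 2√(0.0376 × 23.8) = 1.892 m.
Argument (x−vt)/(2√(Dt)) = (0.981 − 2.08488)/1.892 = -0.5834; ½·erfc(-0.5834) = 0.7953.
C = 656 × 0.7953 = 522 mg/L.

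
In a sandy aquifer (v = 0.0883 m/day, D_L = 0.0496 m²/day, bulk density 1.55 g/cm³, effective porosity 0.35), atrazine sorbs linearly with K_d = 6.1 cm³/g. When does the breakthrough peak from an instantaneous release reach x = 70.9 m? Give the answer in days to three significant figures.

22300 days

Retardation factor R = 1 + ρ_b·K_d/n = 1 + 1.55 × 6.1/0.35 = 28.01.
Sorption retards both mechanisms: v_R = v/R = 0.003152 m/day, D_R = D/R = 0.001771 m²/day.
Peak time from v_R²t² + 2D_R t − x² = 0: t = (√(D_R² + v_R²x²) − D_R)/v_R².
√(D_R² + v_R²x²) = √(0.001771² + 0.003152² × 70.9²) = 0.2235; v_R² = 9.935e-06.
t = (0.2235 − 0.001771)/9.935e-06 = 22300 days.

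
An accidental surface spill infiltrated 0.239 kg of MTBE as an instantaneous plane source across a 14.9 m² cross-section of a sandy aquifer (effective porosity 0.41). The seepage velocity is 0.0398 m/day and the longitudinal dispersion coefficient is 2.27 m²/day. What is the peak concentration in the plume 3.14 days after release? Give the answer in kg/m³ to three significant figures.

The peak of an instantaneous 1D plume sits at x = vt; there the Gaussian factor is 1 and C_max = M/(n_e·A·√(4πDt)), where n_e·A is the pore area the mass is dissolved in.
√(4πDt) = √(4π × 2.27 × 3.14) = 9.464 m, so C_max = 0.239/(0.41 × 14.9 × 9.464) = 0.00413 kg/m³.

0.00413 kg/m³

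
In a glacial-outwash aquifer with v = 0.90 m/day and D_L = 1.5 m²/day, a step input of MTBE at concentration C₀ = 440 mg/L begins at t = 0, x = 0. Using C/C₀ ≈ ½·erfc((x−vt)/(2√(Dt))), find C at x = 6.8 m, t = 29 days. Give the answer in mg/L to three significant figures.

For a continuous step input, C/C₀ ≈ ½·erfc((x−vt)/(2√(Dt))).
vt = 0.90 × 29 = 26.1 m and 2√(Dt) = 2√(1.5 × 29) = 13.19 m.
Argument (x−vt)/(2√(Dt)) = (6.8 − 26.1)/13.19 = -1.463; ½·erfc(-1.463) = 0.9807.
C = 440 × 0.9807 = 432 mg/L.

432 mg/L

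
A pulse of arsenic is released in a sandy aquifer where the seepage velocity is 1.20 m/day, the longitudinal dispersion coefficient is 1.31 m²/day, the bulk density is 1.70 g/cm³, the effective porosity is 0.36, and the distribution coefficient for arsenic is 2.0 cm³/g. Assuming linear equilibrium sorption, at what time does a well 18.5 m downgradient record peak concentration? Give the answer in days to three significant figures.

Retardation factor R = 1 + ρ_b·K_d/n = 1 + 1.70 × 2.0/0.36 = 10.44.
Sorption retards both mechanisms: v_R = v/R = 0.1149 m/day, D_R = D/R = 0.1255 m²/day.
Peak time from v_R²t² + 2D_R t − x² = 0: t = (√(D_R² + v_R²x²) − D_R)/v_R².
√(D_R² + v_R²x²) = √(0.1255² + 0.1149² × 18.5²) = 2.129; v_R² = 0.01320.
t = (2.129 − 0.1255)/0.01320 = 152 days.

152 days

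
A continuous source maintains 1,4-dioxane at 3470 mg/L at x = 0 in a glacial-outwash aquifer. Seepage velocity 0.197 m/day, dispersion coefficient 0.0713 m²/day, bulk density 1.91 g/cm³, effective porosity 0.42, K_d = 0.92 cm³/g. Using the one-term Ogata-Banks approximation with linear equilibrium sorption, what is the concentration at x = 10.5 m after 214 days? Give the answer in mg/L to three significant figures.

Retardation factor R = 1 + ρ_b·K_d/n = 1 + 1.91 × 0.92/0.42 = 5.184.
Sorption retards both mechanisms: v_R = v/R = 0.03800 m/day, D_R = D/R = 0.01375 m²/day.
v_R·t = 0.03800 × 214 = 8.132 m; 2√(D_R t) = 3.431 m; argument = (10.5 − 8.132)/3.431 = 0.6902.
C = C₀ × ½·erfc(0.6902) = 3470 × 0.1645 = 571 mg/L.

571 mg/L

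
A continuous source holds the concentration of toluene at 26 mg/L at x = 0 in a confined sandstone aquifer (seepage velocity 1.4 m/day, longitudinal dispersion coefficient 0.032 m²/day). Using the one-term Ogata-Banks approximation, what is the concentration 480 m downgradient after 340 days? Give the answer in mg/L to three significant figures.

For a continuous step input, C/C₀ ≈ ½·erfc((x−vt)/(2√(Dt))).
vt = 1.4 × 340 = 476 m and 2√(Dt) = 2√(0.032 × 340) = 6.597 m.
Argument (x−vt)/(2√(Dt)) = (480 − 476)/6.597 = 0.6063; ½·erfc(0.6063) = 0.1956.
C = 26 × 0.1956 = 5.09 mg/L.

5.09 mg/L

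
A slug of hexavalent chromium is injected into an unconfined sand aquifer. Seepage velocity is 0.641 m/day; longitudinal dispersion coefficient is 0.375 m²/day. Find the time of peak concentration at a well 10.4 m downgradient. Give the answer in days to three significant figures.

15.3 days

For the 1D instantaneous-source solution, setting ∂C/∂t = 0 at fixed x gives v²t² + 2Dt − x² = 0, so t = (√(D² + v²x²) − D)/v².
√(D² + v²x²) = √(0.375² + 0.641² × 10.4²) = 6.677; v² = 0.410881.
t = (6.677 − 0.375)/0.410881 = 15.3 days (vs. the pure-advection estimate x/v = 16.2 d).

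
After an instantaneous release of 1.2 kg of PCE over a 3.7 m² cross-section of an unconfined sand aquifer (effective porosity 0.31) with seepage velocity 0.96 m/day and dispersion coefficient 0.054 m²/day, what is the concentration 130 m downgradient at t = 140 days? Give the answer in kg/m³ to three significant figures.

0.0566 kg/m³

For an instantaneous plane source, C(x,t) = M/(n_e·A·√(4πDt)) · exp(−(x−vt)²/(4Dt)), with n_e·A the pore (flow) area.
Plume center vt = 0.96 × 140 = 134.4 m, so the well at 130 m is 4.4 m upgradient of the peak.
√(4πDt) = 9.747 m, giving peak height M/(n_e·A·√(4πDt)) = 1.2/(0.31 × 3.7 × 9.747) = 0.1073 kg/m³.
(x−vt)²/(4Dt) = (-4.4)²/(4 × 0.054 × 140) = 0.6402; exp(−0.6402) = 0.5272.
C = 0.1073 × 0.5272 = 0.0566 kg/m³.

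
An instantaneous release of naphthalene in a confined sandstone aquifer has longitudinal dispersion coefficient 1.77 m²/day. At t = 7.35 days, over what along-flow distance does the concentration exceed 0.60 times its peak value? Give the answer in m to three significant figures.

The plume is Gaussian with σ = √(2Dt) = √(2 × 1.77 × 7.35) = 5.101 m.
C/C_peak = exp(−Δx²/(2σ²)) = 0.60 ⇒ Δx = σ·√(−2 ln 0.60) = 5.101 × 1.011 = 5.157 m.
Width = 2Δx = 10.3 m.

10.3 m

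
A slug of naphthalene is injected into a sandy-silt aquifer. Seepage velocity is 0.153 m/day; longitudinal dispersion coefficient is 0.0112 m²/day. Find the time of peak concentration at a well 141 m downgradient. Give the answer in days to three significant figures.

921 days

For the 1D instantaneous-source solution, setting ∂C/∂t = 0 at fixed x gives v²t² + 2Dt − x² = 0, so t = (√(D² + v²x²) − D)/v².
√(D² + v²x²) = √(0.0112² + 0.153² × 141²) = 21.57; v² = 0.023409.
t = (21.57 − 0.0112)/0.023409 = 921 days (vs. the pure-advection estimate x/v = 922 d).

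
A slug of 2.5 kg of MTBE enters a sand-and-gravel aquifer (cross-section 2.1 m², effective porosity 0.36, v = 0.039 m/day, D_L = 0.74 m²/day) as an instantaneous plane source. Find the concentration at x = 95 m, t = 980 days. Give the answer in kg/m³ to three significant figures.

0.0114 kg/m³

For an instantaneous plane source, C(x,t) = M/(n_e·A·√(4πDt)) · exp(−(x−vt)²/(4Dt)), with n_e·A the pore (flow) area.
Plume center vt = 0.039 × 980 = 38.22 m, so the well at 95 m is 56.78 m downgradient of the peak.
√(4πDt) = 95.46 m, giving peak height M/(n_e·A·√(4πDt)) = 2.5/(0.36 × 2.1 × 95.46) = 0.03464 kg/m³.
(x−vt)²/(4Dt) = (56.78)²/(4 × 0.74 × 980) = 1.111; exp(−1.111) = 0.3292.
C = 0.03464 × 0.3292 = 0.0114 kg/m³.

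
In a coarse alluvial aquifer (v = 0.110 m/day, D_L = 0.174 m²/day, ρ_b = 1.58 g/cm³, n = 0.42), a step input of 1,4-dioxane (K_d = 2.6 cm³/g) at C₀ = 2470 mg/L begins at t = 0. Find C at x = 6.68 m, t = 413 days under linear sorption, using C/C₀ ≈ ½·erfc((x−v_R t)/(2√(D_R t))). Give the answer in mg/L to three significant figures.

Retardation factor R = 1 + ρ_b·K_d/n = 1 + 1.58 × 2.6/0.42 = 10.78.
Sorption retards both mechanisms: v_R = v/R = 0.01020 m/day, D_R = D/R = 0.01614 m²/day.
v_R·t = 0.01020 × 413 = 4.2126 m; 2√(D_R t) = 5.164 m; argument = (6.68 − 4.2126)/5.164 = 0.4778.
C = C₀ × ½·erfc(0.4778) = 2470 × 0.2496 = 617 mg/L.

617 mg/L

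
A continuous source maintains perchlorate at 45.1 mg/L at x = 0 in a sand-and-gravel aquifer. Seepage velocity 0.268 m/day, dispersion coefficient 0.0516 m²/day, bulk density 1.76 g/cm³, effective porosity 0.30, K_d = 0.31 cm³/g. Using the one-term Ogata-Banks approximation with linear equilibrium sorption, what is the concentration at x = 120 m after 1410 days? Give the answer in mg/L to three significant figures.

Retardation factor R = 1 + ρ_b·K_d/n = 1 + 1.76 × 0.31/0.30 = 2.819.
Sorption retards both mechanisms: v_R = v/R = 0.09507 m/day, D_R = D/R = 0.01830 m²/day.
v_R·t = 0.09507 × 1410 = 134.0487 m; 2√(D_R t) = 10.16 m; argument = (120 − 134.0487)/10.16 = -1.383.
C = C₀ × ½·erfc(-1.383) = 45.1 × 0.9748 = 44.0 mg/L.

44.0 mg/L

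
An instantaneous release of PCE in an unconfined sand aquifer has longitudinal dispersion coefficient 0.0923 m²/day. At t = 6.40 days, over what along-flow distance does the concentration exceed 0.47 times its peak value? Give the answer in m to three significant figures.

2.67 m

The plume is Gaussian with σ = √(2Dt) = √(2 × 0.0923 × 6.40) = 1.087 m.
C/C_peak = exp(−Δx²/(2σ²)) = 0.47 ⇒ Δx = σ·√(−2 ln 0.47) = 1.087 × 1.229 = 1.336 m.
Width = 2Δx = 2.67 m.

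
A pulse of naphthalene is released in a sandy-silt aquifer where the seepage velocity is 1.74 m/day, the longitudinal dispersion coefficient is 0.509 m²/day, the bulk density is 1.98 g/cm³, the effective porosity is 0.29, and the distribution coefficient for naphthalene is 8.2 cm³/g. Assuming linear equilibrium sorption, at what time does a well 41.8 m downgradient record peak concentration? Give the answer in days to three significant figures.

1360 days

Retardation factor R = 1 + ρ_b·K_d/n = 1 + 1.98 × 8.2/0.29 = 56.99.
Sorption retards both mechanisms: v_R = v/R = 0.03053 m/day, D_R = D/R = 0.008931 m²/day.
Peak time from v_R²t² + 2D_R t − x² = 0: t = (√(D_R² + v_R²x²) − D_R)/v_R².
√(D_R² + v_R²x²) = √(0.008931² + 0.03053² × 41.8²) = 1.276; v_R² = 0.0009321.
t = (1.276 − 0.008931)/0.0009321 = 1360 days.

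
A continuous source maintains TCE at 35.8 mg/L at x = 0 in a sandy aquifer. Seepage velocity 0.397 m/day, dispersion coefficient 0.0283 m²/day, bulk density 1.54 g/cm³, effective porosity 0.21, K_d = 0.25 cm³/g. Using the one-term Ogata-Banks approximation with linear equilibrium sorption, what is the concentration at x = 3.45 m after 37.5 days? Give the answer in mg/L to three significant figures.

35.1 mg/L

Retardation factor R = 1 + ρ_b·K_d/n = 1 + 1.54 × 0.25/0.21 = 2.833.
Sorption retards both mechanisms: v_R = v/R = 0.1401 m/day, D_R = D/R = 0.009989 m²/day.
v_R·t = 0.1401 × 37.5 = 5.25375 m; 2√(D_R t) = 1.224 m; argument = (3.45 − 5.25375)/1.224 = -1.474.
C = C₀ × ½·erfc(-1.474) = 35.8 × 0.9814 = 35.1 mg/L.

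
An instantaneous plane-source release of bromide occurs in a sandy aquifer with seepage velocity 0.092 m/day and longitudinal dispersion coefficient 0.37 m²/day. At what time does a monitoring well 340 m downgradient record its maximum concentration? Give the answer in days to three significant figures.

For the 1D instantaneous-source solution, setting ∂C/∂t = 0 at fixed x gives v²t² + 2Dt − x² = 0, so t = (√(D² + v²x²) − D)/v².
√(D² + v²x²) = √(0.37² + 0.092² × 340²) = 31.28; v² = 0.008464.
t = (31.28 − 0.37)/0.008464 = 3650 days (vs. the pure-advection estimate x/v = 3700 d).

3650 days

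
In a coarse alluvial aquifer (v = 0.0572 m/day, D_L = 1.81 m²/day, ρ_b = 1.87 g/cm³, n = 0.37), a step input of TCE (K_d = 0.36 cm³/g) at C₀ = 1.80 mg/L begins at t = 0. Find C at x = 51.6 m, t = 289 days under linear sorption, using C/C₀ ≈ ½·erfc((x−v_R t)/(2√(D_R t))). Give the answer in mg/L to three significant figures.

0.0158 mg/L

Retardation factor R = 1 + ρ_b·K_d/n = 1 + 1.87 × 0.36/0.37 = 2.819.
Sorption retards both mechanisms: v_R = v/R = 0.02029 m/day, D_R = D/R = 0.6421 m²/day.
v_R·t = 0.02029 × 289 = 5.86381 m; 2√(D_R t) = 27.24 m; argument = (51.6 − 5.86381)/27.24 = 1.679.
C = C₀ × ½·erfc(1.679) = 1.80 × 0.008787 = 0.0158 mg/L.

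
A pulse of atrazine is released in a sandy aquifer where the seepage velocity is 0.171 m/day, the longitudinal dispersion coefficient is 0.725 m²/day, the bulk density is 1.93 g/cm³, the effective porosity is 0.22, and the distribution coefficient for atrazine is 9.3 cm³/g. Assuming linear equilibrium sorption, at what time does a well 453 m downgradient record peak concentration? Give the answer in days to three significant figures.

Retardation factor R = 1 + ρ_b·K_d/n = 1 + 1.93 × 9.3/0.22 = 82.59.
Sorption retards both mechanisms: v_R = v/R = 0.002070 m/day, D_R = D/R = 0.008778 m²/day.
Peak time from v_R²t² + 2D_R t − x² = 0: t = (√(D_R² + v_R²x²) − D_R)/v_R².
√(D_R² + v_R²x²) = √(0.008778² + 0.002070² × 453²) = 0.9378; v_R² = 4.285e-06.
t = (0.9378 − 0.008778)/4.285e-06 = 217000 days.

217000 days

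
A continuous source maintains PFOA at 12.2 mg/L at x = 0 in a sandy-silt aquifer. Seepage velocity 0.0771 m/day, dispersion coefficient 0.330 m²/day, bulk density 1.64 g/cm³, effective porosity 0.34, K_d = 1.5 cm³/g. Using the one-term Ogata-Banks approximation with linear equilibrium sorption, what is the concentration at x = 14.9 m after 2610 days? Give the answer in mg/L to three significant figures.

9.09 mg/L

Retardation factor R = 1 + ρ_b·K_d/n = 1 + 1.64 × 1.5/0.34 = 8.235.
Sorption retards both mechanisms: v_R = v/R = 0.009362 m/day, D_R = D/R = 0.04007 m²/day.
v_R·t = 0.009362 × 2610 = 24.43482 m; 2√(D_R t) = 20.45 m; argument = (14.9 − 24.43482)/20.45 = -0.4663.
C = C₀ × ½·erfc(-0.4663) = 12.2 × 0.7452 = 9.09 mg/L.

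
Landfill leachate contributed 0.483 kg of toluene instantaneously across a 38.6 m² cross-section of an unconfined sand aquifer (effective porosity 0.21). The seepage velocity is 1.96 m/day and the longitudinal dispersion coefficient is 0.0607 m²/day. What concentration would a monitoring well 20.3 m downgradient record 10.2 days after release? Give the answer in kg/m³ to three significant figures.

0.0206 kg/m³

For an instantaneous plane source, C(x,t) = M/(n_e·A·√(4πDt)) · exp(−(x−vt)²/(4Dt)), with n_e·A the pore (flow) area.
Plume center vt = 1.96 × 10.2 = 19.992 m, so the well at 20.3 m is 0.308 m downgradient of the peak.
√(4πDt) = 2.789 m, giving peak height M/(n_e·A·√(4πDt)) = 0.483/(0.21 × 38.6 × 2.789) = 0.02136 kg/m³.
(x−vt)²/(4Dt) = (0.308)²/(4 × 0.0607 × 10.2) = 0.03830; exp(−0.03830) = 0.9624.
C = 0.02136 × 0.9624 = 0.0206 kg/m³.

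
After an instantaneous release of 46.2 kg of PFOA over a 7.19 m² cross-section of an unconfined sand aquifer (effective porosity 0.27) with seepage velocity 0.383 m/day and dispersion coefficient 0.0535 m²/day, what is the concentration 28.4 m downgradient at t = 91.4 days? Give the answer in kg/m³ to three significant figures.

For an instantaneous plane source, C(x,t) = M/(n_e·A·√(4πDt)) · exp(−(x−vt)²/(4Dt)), with n_e·A the pore (flow) area.
Plume center vt = 0.383 × 91.4 = 35.0062 m, so the well at 28.4 m is 6.6062 m upgradient of the peak.
√(4πDt) = 7.839 m, giving peak height M/(n_e·A·√(4πDt)) = 46.2/(0.27 × 7.19 × 7.839) = 3.036 kg/m³.
(x−vt)²/(4Dt) = (-6.6062)²/(4 × 0.0535 × 91.4) = 2.231; exp(−2.231) = 0.1074.
C = 3.036 × 0.1074 = 0.326 kg/m³.

0.326 kg/m³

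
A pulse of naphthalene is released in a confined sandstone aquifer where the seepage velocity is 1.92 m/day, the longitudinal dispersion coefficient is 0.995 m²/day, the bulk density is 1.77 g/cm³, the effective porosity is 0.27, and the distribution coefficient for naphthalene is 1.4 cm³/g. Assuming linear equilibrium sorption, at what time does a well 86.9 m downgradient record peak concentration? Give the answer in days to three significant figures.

Retardation factor R = 1 + ρ_b·K_d/n = 1 + 1.77 × 1.4/0.27 = 10.18.
Sorption retards both mechanisms: v_R = v/R = 0.1886 m/day, D_R = D/R = 0.09774 m²/day.
Peak time from v_R²t² + 2D_R t − x² = 0: t = (√(D_R² + v_R²x²) − D_R)/v_R².
√(D_R² + v_R²x²) = √(0.09774² + 0.1886² × 86.9²) = 16.39; v_R² = 0.03557.
t = (16.39 − 0.09774)/0.03557 = 458 days.

458 days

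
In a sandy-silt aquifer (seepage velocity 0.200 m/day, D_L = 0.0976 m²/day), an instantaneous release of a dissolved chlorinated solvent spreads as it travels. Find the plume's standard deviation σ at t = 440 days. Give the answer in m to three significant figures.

9.27 m

Dispersive spreading gives a Gaussian with σ² = 2Dt; advection only shifts the center.
σ = √(2 × 0.0976 × 440) = 9.27 m.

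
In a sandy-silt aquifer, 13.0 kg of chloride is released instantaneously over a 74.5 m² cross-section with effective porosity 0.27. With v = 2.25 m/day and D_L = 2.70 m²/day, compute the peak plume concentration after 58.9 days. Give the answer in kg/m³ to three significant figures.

0.0145 kg/m³

The peak of an instantaneous 1D plume sits at x = vt; there the Gaussian factor is 1 and C_max = M/(n_e·A·√(4πDt)), where n_e·A is the pore area the mass is dissolved in.
√(4πDt) = √(4π × 2.70 × 58.9) = 44.70 m, so C_max = 13.0/(0.27 × 74.5 × 44.70) = 0.0145 kg/m³.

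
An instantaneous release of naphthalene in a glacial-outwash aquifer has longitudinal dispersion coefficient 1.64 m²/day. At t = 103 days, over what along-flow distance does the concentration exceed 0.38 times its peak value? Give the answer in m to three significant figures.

51.1 m

The plume is Gaussian with σ = √(2Dt) = √(2 × 1.64 × 103) = 18.38 m.
C/C_peak = exp(−Δx²/(2σ²)) = 0.38 ⇒ Δx = σ·√(−2 ln 0.38) = 18.38 × 1.391 = 25.57 m.
Width = 2Δx = 51.1 m.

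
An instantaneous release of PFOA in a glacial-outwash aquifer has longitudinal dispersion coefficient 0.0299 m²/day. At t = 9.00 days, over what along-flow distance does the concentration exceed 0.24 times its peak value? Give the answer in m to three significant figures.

2.48 m

The plume is Gaussian with σ = √(2Dt) = √(2 × 0.0299 × 9.00) = 0.7336 m.
C/C_peak = exp(−Δx²/(2σ²)) = 0.24 ⇒ Δx = σ·√(−2 ln 0.24) = 0.7336 × 1.689 = 1.239 m.
Width = 2Δx = 2.48 m.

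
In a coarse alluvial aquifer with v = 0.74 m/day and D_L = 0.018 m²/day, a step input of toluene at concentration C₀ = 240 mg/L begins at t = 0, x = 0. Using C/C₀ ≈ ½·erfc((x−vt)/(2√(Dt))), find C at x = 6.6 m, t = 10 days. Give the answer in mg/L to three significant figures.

For a continuous step input, C/C₀ ≈ ½·erfc((x−vt)/(2√(Dt))).
vt = 0.74 × 10 = 7.4 m and 2√(Dt) = 2√(0.018 × 10) = 0.8485 m.
Argument (x−vt)/(2√(Dt)) = (6.6 − 7.4)/0.8485 = -0.9428; ½·erfc(-0.9428) = 0.9088.
C = 240 × 0.9088 = 218 mg/L.

218 mg/L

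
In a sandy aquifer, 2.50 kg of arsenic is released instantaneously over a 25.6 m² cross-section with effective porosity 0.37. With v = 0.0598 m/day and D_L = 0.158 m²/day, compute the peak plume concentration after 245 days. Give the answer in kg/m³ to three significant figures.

0.0120 kg/m³

The peak of an instantaneous 1D plume sits at x = vt; there the Gaussian factor is 1 and C_max = M/(n_e·A·√(4πDt)), where n_e·A is the pore area the mass is dissolved in.
√(4πDt) = √(4π × 0.158 × 245) = 22.06 m, so C_max = 2.50/(0.37 × 25.6 × 22.06) = 0.0120 kg/m³.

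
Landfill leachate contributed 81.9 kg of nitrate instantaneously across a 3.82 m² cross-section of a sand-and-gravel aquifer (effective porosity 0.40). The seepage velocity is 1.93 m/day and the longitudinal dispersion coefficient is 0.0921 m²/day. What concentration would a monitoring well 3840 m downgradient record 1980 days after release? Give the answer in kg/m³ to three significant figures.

For an instantaneous plane source, C(x,t) = M/(n_e·A·√(4πDt)) · exp(−(x−vt)²/(4Dt)), with n_e·A the pore (flow) area.
Plume center vt = 1.93 × 1980 = 3821.4 m, so the well at 3840 m is 18.6 m downgradient of the peak.
√(4πDt) = 47.87 m, giving peak height M/(n_e·A·√(4πDt)) = 81.9/(0.40 × 3.82 × 47.87) = 1.120 kg/m³.
(x−vt)²/(4Dt) = (18.6)²/(4 × 0.0921 × 1980) = 0.4743; exp(−0.4743) = 0.6223.
C = 1.120 × 0.6223 = 0.697 kg/m³.

0.697 kg/m³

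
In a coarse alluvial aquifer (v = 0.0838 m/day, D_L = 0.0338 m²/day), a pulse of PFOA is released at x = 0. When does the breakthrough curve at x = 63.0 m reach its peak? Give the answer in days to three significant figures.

747 days

For the 1D instantaneous-source solution, setting ∂C/∂t = 0 at fixed x gives v²t² + 2Dt − x² = 0, so t = (√(D² + v²x²) − D)/v².
√(D² + v²x²) = √(0.0338² + 0.0838² × 63.0²) = 5.280; v² = 0.00702244.
t = (5.280 − 0.0338)/0.00702244 = 747 days (vs. the pure-advection estimate x/v = 752 d).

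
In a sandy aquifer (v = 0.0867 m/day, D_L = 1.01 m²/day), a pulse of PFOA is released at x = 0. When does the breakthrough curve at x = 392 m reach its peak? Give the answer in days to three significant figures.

For the 1D instantaneous-source solution, setting ∂C/∂t = 0 at fixed x gives v²t² + 2Dt − x² = 0, so t = (√(D² + v²x²) − D)/v².
√(D² + v²x²) = √(1.01² + 0.0867² × 392²) = 34.00; v² = 0.00751689.
t = (34.00 − 1.01)/0.00751689 = 4390 days (vs. the pure-advection estimate x/v = 4520 d).

4390 days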